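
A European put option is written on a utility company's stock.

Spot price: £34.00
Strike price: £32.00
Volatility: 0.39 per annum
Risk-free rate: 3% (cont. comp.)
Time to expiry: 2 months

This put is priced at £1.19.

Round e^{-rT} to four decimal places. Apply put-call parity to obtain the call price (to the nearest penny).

£3.35

exp(−rT) = exp(−0.03·0.1667) = 0.9950
Put-call parity: C − P = S − K·e^(−rT) = 34 − 32·0.9950 = 34 − 31.8400 = 2.1600
C = P + (C − P) = 1.19 + (2.1600) = 3.3500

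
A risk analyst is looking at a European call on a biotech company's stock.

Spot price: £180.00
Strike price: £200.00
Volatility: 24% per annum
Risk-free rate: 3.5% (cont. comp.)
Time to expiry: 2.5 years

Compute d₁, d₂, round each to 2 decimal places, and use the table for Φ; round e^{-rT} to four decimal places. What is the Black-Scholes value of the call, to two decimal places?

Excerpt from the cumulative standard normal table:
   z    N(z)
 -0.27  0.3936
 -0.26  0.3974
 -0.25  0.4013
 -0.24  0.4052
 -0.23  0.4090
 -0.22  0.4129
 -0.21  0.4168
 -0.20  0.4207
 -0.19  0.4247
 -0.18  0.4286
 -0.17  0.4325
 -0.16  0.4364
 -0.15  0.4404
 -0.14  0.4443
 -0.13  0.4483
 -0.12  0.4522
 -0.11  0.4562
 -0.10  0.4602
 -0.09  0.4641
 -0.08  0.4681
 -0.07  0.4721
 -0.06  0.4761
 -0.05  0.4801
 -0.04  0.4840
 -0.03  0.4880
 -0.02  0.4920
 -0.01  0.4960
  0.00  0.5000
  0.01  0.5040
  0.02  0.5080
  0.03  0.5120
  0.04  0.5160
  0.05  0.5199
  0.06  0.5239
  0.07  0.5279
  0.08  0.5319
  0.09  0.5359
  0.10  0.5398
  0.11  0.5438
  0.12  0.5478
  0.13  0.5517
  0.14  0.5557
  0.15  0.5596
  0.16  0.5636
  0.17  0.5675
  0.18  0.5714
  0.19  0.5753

σ√T = 0.24·√2.5 = 0.3795
ln(S/K) + (r + σ²/2)T = ln(180/200) + (0.035 + 0.24²/2)·2.5 = -0.1054 + 0.1595 = 0.0541
d₁ = 0.0541 / 0.3795 = 0.1427 → 0.14
d₂ = d₁ − σ√T = 0.1427 − 0.3795 = -0.2368 → -0.24
e^(−rT) = e^(−0.035·2.5) = 0.9162
C = 180·N(0.14) − 200·0.9162·N(-0.24) = 180·0.5557 − 200·0.9162·0.4052 = 100.0260 − 74.2488 = 25.7772

£25.78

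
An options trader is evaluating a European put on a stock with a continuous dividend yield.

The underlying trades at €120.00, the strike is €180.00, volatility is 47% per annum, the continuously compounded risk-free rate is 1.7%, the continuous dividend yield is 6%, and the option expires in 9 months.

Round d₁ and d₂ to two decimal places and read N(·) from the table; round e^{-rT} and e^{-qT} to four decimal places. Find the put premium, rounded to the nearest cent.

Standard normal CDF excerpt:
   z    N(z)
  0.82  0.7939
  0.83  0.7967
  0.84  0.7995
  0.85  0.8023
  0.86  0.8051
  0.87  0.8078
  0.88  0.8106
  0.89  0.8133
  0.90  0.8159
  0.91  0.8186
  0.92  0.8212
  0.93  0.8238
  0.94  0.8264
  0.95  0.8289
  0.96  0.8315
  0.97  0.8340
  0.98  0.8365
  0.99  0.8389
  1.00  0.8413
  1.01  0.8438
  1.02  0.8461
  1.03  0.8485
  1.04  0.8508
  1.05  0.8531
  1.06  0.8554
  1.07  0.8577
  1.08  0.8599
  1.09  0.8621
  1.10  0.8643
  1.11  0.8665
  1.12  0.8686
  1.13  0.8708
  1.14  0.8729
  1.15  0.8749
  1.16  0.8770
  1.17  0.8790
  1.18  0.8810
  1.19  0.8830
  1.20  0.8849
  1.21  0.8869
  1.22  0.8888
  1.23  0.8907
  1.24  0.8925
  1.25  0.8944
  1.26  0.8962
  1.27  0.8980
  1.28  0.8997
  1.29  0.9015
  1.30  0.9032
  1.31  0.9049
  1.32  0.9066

€67.22

σ√T = 0.47 × 0.8660 = 0.4070
d₁ = [ln(120/180) + (0.017 − 0.06 + ½·0.47²)·0.75] / (σ√T) = (-0.4055 + 0.0506) / 0.4070 = -0.8719 ≈ -0.87
d₂ = -0.8719 − 0.4070 = -1.2789 ≈ -1.28
e^(−qT) = e^(−0.06·0.75) = 0.9560;  e^(−rT) = e^(−0.017·0.75) = 0.9873
N(−d₂) = N(1.28) = 0.8997;  N(−d₁) = N(0.87) = 0.8078
P = 180·0.9873·0.8997 − 120·0.9560·0.8078 = 159.8893 − 92.6708 = 67.2185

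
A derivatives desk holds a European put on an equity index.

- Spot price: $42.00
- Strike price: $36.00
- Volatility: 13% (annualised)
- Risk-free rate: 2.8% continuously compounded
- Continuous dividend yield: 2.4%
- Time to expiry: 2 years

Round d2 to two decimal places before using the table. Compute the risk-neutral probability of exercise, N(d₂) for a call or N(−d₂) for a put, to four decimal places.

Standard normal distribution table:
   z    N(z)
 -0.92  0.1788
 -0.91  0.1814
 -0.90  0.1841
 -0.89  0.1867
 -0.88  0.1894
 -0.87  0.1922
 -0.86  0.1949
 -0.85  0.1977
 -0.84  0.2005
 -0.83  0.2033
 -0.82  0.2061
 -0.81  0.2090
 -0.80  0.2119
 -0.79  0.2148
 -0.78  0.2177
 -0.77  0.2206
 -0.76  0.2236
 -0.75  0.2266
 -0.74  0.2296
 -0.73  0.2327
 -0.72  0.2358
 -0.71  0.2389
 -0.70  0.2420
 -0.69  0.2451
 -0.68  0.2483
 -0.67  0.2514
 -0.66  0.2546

σ√T = 0.13·√2 = 0.1838
d₁ = [ln(42/36) + (0.028 − 0.024 + 0.13²/2)·2] / 0.1838 = [0.1542 + 0.0249] / 0.1838 = 0.9739 which rounds to 0.97
d₂ = d₁ − σ√T = 0.9739 − 0.1838 = 0.7901 which rounds to 0.79
Pr(exercise) under Q = N(−d₂) = N(-0.79) = 0.2148

0.2148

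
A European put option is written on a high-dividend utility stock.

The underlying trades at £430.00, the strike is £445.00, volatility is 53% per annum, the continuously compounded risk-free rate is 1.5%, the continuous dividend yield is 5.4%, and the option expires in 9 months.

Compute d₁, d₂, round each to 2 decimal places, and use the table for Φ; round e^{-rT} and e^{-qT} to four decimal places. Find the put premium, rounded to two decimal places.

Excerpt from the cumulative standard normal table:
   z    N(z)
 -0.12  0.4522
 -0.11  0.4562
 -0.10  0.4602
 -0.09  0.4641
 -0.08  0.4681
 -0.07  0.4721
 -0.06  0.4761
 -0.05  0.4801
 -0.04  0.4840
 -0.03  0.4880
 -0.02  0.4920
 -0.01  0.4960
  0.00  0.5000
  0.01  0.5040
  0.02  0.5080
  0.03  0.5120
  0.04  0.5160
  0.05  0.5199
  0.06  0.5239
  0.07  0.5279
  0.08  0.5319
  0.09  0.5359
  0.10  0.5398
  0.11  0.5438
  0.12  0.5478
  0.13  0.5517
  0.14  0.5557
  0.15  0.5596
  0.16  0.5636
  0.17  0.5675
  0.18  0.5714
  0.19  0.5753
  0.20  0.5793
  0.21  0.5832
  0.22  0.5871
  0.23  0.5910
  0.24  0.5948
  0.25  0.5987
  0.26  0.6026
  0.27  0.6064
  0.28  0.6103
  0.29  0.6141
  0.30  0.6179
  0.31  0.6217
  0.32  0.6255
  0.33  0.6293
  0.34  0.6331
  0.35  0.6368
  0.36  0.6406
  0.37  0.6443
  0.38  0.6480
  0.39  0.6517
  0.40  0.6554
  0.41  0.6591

£91.86

σ√T = 0.53 × 0.8660 = 0.4590
ln(S/K) + (r − q + σ²/2)T = ln(430/445) + (0.015 − 0.054 + 0.53²/2)·0.75 = -0.0343 + 0.0761 = 0.0418
d₁ = 0.0418 / 0.4590 = 0.0911 ⇒ 0.09
d₂ = d₁ − σ√T = 0.0911 − 0.4590 = -0.3679 ⇒ -0.37
exp(−qT) = exp(−0.054·0.75) = 0.9603;  exp(−rT) = exp(−0.015·0.75) = 0.9888
P = 445·0.9888·N(0.37) − 430·0.9603·N(-0.09) = 445·0.9888·0.6443 − 430·0.9603·0.4641 = 283.5023 − 191.6403 = 91.8620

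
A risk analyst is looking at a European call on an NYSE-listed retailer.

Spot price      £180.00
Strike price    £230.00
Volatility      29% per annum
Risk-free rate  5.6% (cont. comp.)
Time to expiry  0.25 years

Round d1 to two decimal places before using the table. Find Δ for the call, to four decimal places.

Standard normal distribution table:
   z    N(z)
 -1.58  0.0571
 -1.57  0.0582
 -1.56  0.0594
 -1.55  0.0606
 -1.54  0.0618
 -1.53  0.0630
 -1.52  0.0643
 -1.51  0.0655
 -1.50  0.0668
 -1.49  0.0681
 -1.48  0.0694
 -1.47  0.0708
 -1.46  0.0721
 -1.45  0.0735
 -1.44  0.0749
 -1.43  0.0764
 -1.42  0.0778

T = 0.25;  σ√T = 0.1450
d₁ = [ln(180/230) + (0.056 + 0.29²/2)·0.25] / 0.1450 = [-0.2451 + 0.0245] / 0.1450 = -1.5214 → -1.52
N(d₁) = N(-1.52) = 0.0643
Δ_call = N(d₁) = 0.0643

0.0643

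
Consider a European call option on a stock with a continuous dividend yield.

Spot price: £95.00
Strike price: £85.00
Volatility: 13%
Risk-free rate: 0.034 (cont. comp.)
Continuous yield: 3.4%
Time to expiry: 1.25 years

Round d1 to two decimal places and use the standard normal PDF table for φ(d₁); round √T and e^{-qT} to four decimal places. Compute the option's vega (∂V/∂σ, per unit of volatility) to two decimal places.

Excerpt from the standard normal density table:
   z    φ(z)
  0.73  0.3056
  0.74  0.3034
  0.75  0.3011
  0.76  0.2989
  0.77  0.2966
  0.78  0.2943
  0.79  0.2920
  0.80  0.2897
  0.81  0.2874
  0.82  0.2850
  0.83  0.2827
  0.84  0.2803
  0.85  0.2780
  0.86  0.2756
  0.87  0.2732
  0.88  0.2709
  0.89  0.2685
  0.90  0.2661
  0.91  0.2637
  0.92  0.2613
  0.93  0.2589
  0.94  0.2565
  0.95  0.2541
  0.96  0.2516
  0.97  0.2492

σ√T = 0.13·√1.25 = 0.1453
d₁ = [ln(95/85) + (0.034 − 0.034 + ½·0.13²)·1.25] / (σ√T) = (0.1112 + 0.0106) / 0.1453 = 0.8379 which rounds to 0.84
√T = √1.25 = 1.1180
φ(d₁) = φ(0.84) = 0.2803
exp(−qT) = exp(−0.034·1.25) = 0.9584
vega = S·exp(−qT)·φ(d₁)·√T = 95·0.9584·0.2803·1.1180 = 28.5322
(Call and put vega coincide under Black-Scholes.)

28.53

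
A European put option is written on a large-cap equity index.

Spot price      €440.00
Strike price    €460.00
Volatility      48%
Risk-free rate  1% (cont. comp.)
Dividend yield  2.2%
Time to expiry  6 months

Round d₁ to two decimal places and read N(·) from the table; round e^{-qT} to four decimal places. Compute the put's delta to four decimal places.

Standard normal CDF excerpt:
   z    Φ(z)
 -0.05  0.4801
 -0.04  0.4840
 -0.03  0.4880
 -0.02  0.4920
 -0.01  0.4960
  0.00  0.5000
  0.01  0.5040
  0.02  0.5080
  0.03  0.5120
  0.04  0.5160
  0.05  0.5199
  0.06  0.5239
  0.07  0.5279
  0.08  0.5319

σ√T = 0.48·√0.5 = 0.3394
d₁ = [ln(440/460) + (0.01 − 0.022 + 0.48²/2)·0.5] / 0.3394 = [-0.0445 + 0.0516] / 0.3394 = 0.0211 → 0.02
N(d₁) = N(0.02) = 0.5080
Δ_put = e^(−qT)·(N(d₁) − 1) = 0.9891·(0.5080 − 1) = -0.4866

-0.4866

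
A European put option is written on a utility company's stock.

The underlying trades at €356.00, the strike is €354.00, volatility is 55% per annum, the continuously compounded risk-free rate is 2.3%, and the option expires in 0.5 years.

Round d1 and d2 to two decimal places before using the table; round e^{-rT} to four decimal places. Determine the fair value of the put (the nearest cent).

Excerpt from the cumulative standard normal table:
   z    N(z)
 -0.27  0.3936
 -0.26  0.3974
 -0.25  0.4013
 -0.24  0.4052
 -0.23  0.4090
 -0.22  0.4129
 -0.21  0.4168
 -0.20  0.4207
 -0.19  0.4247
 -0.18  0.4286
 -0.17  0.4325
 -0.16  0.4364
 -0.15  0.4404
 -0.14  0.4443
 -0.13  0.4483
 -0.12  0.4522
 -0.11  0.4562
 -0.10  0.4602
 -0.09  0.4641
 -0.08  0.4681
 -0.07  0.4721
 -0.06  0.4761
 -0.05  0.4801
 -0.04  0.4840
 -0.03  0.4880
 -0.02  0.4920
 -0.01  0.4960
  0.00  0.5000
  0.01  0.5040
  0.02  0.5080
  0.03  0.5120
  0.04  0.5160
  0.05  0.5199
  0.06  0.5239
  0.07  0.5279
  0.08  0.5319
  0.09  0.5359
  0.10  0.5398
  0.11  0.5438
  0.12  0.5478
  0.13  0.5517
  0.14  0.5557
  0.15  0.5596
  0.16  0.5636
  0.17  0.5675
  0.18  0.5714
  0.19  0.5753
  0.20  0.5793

T = 0.5;  σ√T = 0.3889
d₁ = [ln(356/354) + (0.023 + 0.55²/2)·0.5] / 0.3889 = [0.0056 + 0.0871] / 0.3889 = 0.2385 which rounds to 0.24
d₂ = d₁ − σ√T = 0.2385 − 0.3889 = -0.1504 which rounds to -0.15
exp(−rT) = exp(−0.023·0.5) = 0.9886
P = 354·0.9886·N(0.15) − 356·N(-0.24) = 354·0.9886·0.5596 − 356·0.4052 = 195.8401 − 144.2512 = 51.5889

€51.59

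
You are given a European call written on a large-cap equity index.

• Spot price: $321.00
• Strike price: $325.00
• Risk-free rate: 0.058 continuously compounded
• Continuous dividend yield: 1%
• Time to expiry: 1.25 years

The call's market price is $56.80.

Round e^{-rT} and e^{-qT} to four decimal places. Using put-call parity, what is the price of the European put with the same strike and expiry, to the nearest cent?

$42.06

e^(−qT) = e^(−0.01·1.25) = 0.9876;  e^(−rT) = e^(−0.058·1.25) = 0.9301
Put-call parity: C − P = S·e^(−qT) − K·e^(−rT) = 321·0.9876 − 325·0.9301 = 317.0196 − 302.2825 = 14.7371
P = C − (C − P) = 56.80 − (14.7371) = 42.0629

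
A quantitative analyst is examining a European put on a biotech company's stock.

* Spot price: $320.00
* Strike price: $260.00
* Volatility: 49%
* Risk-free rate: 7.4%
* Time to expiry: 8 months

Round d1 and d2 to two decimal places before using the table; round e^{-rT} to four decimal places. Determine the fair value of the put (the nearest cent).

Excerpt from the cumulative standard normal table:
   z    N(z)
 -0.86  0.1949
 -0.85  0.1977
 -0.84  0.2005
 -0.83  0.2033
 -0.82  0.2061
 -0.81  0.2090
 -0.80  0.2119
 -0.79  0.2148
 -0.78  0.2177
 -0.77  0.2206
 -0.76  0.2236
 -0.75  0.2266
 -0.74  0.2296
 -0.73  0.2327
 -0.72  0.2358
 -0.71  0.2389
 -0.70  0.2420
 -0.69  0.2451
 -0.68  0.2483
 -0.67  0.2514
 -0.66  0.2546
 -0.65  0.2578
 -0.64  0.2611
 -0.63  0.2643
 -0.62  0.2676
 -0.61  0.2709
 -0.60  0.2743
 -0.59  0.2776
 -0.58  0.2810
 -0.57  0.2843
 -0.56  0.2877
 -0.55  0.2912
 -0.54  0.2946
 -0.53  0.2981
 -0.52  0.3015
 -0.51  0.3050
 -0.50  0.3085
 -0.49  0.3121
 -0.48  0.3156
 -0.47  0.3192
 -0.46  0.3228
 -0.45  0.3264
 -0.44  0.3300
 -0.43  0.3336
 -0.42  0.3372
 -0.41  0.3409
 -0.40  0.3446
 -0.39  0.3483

$17.51

T = 0.6667;  σ√T = 0.4001
ln(S/K) + (r + σ²/2)T = ln(320/260) + (0.074 + 0.49²/2)·0.6667 = 0.2076 + 0.1294 = 0.3370
d₁ = 0.3370 / 0.4001 = 0.8423 → 0.84
d₂ = d₁ − σ√T = 0.8423 − 0.4001 = 0.4423 → 0.44
e^(−rT) = e^(−0.074·0.6667) = 0.9519
N(−d₂) = N(-0.44) = 0.3300;  N(−d₁) = N(-0.84) = 0.2005
P = 260·0.9519·0.3300 − 320·0.2005 = 81.6730 − 64.1600 = 17.5130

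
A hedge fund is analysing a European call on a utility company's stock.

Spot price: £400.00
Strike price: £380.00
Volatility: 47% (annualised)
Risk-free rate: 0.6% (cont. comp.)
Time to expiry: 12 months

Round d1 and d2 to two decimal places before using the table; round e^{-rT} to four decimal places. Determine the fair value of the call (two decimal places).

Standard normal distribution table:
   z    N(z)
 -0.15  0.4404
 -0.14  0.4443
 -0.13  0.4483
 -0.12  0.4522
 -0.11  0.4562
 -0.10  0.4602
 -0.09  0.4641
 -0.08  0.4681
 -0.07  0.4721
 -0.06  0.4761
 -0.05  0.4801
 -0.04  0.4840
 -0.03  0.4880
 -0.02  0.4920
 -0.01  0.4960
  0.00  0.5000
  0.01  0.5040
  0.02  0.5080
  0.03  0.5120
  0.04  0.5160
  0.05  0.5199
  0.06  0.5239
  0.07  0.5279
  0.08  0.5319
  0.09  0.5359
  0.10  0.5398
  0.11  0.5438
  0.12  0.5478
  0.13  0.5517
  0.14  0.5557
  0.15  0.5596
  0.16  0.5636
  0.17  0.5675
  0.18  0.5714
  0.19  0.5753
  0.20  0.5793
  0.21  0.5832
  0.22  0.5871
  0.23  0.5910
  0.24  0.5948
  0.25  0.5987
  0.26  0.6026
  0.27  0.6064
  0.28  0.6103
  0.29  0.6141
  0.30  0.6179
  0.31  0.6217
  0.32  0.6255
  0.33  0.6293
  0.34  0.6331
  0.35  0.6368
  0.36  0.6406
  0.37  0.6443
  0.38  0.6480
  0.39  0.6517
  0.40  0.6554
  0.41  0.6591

£83.92

σ√T = 0.47·√1 = 0.4700
d₁ = [ln(400/380) + (0.006 + 0.47²/2)·1] / 0.4700 = [0.0513 + 0.1164] / 0.4700 = 0.3569 which rounds to 0.36
d₂ = d₁ − σ√T = 0.3569 − 0.4700 = -0.1131 which rounds to -0.11
e^(−rT) = e^(−0.006·1) = 0.9940
N(d₁) = N(0.36) = 0.6406;  N(d₂) = N(-0.11) = 0.4562
C = 400·0.6406 − 380·0.9940·0.4562 = 256.2400 − 172.3159 = 83.9241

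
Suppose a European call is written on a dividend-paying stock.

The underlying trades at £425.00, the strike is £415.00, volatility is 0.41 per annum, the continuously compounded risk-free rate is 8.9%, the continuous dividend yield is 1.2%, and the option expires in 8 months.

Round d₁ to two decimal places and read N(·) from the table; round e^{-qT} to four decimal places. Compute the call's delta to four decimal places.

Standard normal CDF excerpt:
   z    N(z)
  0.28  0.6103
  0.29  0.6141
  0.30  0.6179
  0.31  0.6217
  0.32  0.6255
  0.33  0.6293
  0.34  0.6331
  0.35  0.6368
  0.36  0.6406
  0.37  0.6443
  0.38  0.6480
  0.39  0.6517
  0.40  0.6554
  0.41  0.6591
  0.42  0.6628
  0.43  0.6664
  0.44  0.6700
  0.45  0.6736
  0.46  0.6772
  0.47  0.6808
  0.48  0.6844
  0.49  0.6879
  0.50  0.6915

0.6465

σ√T = 0.41·√0.6667 = 0.3348
d₁ = [ln(425/415) + (0.089 − 0.012 + 0.41²/2)·0.6667] / 0.3348 = [0.0238 + 0.1074] / 0.3348 = 0.3919 → 0.39
N(d₁) = N(0.39) = 0.6517
Δ_call = exp(−qT)·N(d₁) = 0.9920·0.6517 = 0.6465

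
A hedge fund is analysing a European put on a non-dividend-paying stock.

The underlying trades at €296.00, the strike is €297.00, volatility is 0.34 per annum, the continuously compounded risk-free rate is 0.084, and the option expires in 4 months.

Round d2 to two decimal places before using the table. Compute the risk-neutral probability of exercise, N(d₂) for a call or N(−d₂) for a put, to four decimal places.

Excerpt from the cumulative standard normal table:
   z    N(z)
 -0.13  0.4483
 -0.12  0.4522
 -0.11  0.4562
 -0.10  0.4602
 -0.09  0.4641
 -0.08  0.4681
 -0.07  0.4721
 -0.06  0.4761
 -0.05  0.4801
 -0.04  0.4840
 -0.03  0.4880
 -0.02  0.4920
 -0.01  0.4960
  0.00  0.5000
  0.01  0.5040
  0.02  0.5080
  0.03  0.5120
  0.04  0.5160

σ√T = 0.34 × 0.5774 = 0.1963
ln(S/K) + (r + σ²/2)T = ln(296/297) + (0.084 + 0.34²/2)·0.3333 = -0.0034 + 0.0473 = 0.0439
d₁ = 0.0439 / 0.1963 = 0.2236 ≈ 0.22
d₂ = d₁ − σ√T = 0.2236 − 0.1963 = 0.0273 ≈ 0.03
Pr(exercise) under Q = N(−d₂) = N(-0.03) = 0.4880

0.4880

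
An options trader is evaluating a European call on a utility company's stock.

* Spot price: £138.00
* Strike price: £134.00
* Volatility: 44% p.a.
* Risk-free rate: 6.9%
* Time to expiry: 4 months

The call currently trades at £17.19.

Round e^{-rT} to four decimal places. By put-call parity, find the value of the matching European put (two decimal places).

£10.15

e^(−rT) = e^(−0.069·0.3333) = 0.9773
Put-call parity: C − P = S − K·e^(−rT) = 138 − 134·0.9773 = 138 − 130.9582 = 7.0418
P = C − (C − P) = 17.19 − (7.0418) = 10.1482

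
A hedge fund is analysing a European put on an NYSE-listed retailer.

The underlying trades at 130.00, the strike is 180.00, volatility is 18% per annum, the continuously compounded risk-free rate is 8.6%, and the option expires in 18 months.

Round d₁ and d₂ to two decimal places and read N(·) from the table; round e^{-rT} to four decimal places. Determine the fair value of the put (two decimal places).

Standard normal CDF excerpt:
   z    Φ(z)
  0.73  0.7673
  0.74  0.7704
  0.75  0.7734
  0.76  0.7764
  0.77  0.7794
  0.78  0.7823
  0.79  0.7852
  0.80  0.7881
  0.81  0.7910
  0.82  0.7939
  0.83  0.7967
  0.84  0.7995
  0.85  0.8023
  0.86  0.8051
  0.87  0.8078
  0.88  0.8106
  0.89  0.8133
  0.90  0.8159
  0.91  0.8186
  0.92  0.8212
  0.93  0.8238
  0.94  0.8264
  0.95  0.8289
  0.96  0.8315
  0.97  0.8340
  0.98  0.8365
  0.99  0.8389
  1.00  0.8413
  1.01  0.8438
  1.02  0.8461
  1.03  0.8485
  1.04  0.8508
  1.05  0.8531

31.41

T = 1.5;  σ√T = 0.2205
d₁ = [ln(130/180) + (0.086 + 0.18²/2)·1.5] / 0.2205 = [-0.3254 + 0.1533] / 0.2205 = -0.7808 ⇒ -0.78
d₂ = d₁ − σ√T = -0.7808 − 0.2205 = -1.0012 ⇒ -1.00
exp(−rT) = exp(−0.086·1.5) = 0.8790
P = 180·0.8790·N(1.00) − 130·N(0.78) = 180·0.8790·0.8413 − 130·0.7823 = 133.1105 − 101.6990 = 31.4115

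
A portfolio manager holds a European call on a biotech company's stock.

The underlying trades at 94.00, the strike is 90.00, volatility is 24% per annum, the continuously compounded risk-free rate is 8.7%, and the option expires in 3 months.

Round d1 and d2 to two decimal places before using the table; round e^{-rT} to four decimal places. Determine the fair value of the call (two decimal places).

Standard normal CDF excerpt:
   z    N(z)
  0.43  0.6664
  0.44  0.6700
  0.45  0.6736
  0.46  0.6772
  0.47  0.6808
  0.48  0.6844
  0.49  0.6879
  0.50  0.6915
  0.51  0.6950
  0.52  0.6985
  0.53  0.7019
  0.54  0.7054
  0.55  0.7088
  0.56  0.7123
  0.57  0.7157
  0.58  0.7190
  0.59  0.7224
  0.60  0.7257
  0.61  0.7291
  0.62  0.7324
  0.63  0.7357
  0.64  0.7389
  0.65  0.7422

7.94

T = 0.25;  σ√T = 0.1200
ln(S/K) + (r + σ²/2)T = ln(94/90) + (0.087 + 0.24²/2)·0.25 = 0.0435 + 0.0289 = 0.0724
d₁ = 0.0724 / 0.1200 = 0.6036 ⇒ 0.60
d₂ = d₁ − σ√T = 0.6036 − 0.1200 = 0.4836 ⇒ 0.48
exp(−rT) = exp(−0.087·0.25) = 0.9785
N(d₁) = N(0.60) = 0.7257;  N(d₂) = N(0.48) = 0.6844
C = 94·0.7257 − 90·0.9785·0.6844 = 68.2158 − 60.2717 = 7.9441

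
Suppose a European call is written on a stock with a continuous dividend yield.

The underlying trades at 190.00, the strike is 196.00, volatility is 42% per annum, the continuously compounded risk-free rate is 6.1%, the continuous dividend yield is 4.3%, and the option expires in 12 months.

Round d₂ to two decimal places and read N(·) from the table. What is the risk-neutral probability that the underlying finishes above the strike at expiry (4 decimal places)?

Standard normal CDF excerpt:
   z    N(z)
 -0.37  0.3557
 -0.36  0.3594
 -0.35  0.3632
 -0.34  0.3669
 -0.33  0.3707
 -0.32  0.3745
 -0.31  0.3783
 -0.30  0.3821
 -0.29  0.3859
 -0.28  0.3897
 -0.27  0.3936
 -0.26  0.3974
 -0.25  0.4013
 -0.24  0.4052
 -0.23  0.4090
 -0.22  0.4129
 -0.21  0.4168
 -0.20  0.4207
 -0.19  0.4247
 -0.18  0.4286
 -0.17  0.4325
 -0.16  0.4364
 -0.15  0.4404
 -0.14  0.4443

0.4052

σ√T = 0.42 × 1.0000 = 0.4200
ln(S/K) + (r − q + σ²/2)T = ln(190/196) + (0.061 − 0.043 + 0.42²/2)·1 = -0.0311 + 0.1062 = 0.0751
d₁ = 0.0751 / 0.4200 = 0.1788 ≈ 0.18
d₂ = d₁ − σ√T = 0.1788 − 0.4200 = -0.2412 ≈ -0.24
Risk-neutral Pr[S_T > K] = N(d₂) = N(-0.24) = 0.4052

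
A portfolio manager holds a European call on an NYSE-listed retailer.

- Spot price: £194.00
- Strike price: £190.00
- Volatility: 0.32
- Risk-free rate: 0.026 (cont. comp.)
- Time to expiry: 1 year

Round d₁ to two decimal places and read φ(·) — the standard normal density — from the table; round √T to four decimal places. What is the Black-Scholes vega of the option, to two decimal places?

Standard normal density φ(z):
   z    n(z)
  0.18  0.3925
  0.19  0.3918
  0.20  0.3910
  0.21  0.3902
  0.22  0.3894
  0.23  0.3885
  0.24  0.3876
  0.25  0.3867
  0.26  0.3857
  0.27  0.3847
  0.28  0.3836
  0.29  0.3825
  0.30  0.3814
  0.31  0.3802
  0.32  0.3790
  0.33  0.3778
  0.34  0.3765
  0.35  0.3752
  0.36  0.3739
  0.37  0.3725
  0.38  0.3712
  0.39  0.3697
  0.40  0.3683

73.76

T = 1;  σ√T = 0.3200
d₁ = [ln(194/190) + (0.026 + 0.32²/2)·1] / 0.3200 = [0.0208 + 0.0772] / 0.3200 = 0.3064 which rounds to 0.31
√T = √1 = 1.0000
φ(d₁) = φ(0.31) = 0.3802
vega = S·φ(d₁)·√T = 194·0.3802·1.0000 = 73.7588
(Vega is the same for a European call and put with the same parameters.)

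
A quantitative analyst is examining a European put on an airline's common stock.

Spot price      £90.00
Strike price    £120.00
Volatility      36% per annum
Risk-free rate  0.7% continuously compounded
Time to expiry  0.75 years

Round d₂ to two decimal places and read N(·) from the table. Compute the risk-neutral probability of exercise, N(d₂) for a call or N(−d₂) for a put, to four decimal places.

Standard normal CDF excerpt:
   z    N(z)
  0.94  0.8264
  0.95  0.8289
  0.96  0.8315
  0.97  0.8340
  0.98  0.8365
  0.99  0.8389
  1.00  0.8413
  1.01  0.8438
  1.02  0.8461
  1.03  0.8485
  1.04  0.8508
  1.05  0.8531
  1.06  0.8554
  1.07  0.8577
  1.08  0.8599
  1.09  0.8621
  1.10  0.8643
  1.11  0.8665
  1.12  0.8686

T = 0.75;  σ√T = 0.3118
d₁ = [ln(90/120) + (0.007 + 0.36²/2)·0.75] / 0.3118 = [-0.2877 + 0.0539] / 0.3118 = -0.7500 ≈ -0.75
d₂ = d₁ − σ√T = -0.7500 − 0.3118 = -1.0618 ≈ -1.06
Pr(exercise) under Q = N(−d₂) = N(1.06) = 0.8554

0.8554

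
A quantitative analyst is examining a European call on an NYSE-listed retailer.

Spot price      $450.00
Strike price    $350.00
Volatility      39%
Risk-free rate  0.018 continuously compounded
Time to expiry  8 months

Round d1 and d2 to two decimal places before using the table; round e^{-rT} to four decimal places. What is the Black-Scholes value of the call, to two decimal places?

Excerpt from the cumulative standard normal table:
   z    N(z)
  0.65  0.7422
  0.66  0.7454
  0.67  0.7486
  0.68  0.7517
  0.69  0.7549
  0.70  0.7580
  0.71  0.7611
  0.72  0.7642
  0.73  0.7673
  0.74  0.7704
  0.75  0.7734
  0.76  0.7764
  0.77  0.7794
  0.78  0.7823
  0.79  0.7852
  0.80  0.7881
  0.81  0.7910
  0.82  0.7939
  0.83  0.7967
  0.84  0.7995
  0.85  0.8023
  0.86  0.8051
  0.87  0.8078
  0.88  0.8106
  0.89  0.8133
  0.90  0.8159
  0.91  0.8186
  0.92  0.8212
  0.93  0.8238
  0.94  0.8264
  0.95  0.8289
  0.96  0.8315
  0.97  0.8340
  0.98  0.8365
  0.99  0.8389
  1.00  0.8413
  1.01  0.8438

σ√T = 0.39 × 0.8165 = 0.3184
d₁ = [ln(450/350) + (0.018 + ½·0.39²)·0.6667] / (σ√T) = (0.2513 + 0.0627) / 0.3184 = 0.9861 which rounds to 0.99
d₂ = 0.9861 − 0.3184 = 0.6677 which rounds to 0.67
exp(−rT) = exp(−0.018·0.6667) = 0.9881
C = 450·N(0.99) − 350·0.9881·N(0.67) = 450·0.8389 − 350·0.9881·0.7486 = 377.5050 − 258.8921 = 118.6129

$118.61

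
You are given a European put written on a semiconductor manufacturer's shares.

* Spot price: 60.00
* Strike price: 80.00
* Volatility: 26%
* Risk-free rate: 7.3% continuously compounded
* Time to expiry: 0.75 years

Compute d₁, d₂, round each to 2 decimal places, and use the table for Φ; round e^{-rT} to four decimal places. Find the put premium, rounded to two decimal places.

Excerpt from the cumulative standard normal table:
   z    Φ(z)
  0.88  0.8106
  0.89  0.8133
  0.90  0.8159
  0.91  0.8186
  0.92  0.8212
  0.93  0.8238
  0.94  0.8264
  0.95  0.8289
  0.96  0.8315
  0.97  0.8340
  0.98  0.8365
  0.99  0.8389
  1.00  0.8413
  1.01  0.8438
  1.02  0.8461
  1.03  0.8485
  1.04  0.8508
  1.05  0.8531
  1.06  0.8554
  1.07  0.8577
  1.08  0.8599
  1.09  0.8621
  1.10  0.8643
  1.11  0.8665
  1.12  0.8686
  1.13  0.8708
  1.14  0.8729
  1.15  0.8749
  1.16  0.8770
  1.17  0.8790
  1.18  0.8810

16.99

σ√T = 0.26·√0.75 = 0.2252
ln(S/K) + (r + σ²/2)T = ln(60/80) + (0.073 + 0.26²/2)·0.75 = -0.2877 + 0.0801 = -0.2076
d₁ = -0.2076 / 0.2252 = -0.9219 ⇒ -0.92
d₂ = d₁ − σ√T = -0.9219 − 0.2252 = -1.1471 ⇒ -1.15
e^(−rT) = e^(−0.073·0.75) = 0.9467
N(−d₂) = N(1.15) = 0.8749;  N(−d₁) = N(0.92) = 0.8212
P = 80·0.9467·0.8749 − 60·0.8212 = 66.2614 − 49.2720 = 16.9894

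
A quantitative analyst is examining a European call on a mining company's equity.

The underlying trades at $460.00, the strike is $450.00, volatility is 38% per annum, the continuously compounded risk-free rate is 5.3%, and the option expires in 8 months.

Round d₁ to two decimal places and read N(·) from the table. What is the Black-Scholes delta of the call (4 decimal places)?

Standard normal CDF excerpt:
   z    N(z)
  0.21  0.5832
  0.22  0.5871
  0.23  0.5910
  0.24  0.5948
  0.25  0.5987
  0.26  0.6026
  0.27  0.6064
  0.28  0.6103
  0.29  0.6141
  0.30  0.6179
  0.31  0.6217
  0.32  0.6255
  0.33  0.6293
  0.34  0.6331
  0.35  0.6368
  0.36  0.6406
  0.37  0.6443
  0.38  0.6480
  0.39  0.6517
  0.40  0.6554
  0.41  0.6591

0.6331

T = 0.6667;  σ√T = 0.3103
d₁ = [ln(460/450) + (0.053 + 0.38²/2)·0.6667] / 0.3103 = [0.0220 + 0.0835] / 0.3103 = 0.3399 which rounds to 0.34
N(d₁) = N(0.34) = 0.6331
Δ_call = N(d₁) = 0.6331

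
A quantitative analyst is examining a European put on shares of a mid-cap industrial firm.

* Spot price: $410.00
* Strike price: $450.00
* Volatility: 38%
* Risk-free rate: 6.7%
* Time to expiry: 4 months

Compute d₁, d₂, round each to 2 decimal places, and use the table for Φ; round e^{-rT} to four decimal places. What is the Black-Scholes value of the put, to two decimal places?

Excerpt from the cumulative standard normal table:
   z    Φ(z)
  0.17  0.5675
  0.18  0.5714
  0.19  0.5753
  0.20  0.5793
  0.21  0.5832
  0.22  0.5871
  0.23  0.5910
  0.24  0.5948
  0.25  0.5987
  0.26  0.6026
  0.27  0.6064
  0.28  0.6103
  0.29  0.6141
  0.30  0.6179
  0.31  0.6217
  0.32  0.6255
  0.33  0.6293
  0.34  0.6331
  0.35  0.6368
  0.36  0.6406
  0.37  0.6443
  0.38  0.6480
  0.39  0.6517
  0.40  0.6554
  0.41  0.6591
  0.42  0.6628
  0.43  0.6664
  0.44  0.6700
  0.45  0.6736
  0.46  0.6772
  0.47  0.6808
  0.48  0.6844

T = 0.3333;  σ√T = 0.2194
d₁ = [ln(410/450) + (0.067 + 0.38²/2)·0.3333] / 0.2194 = [-0.0931 + 0.0464] / 0.2194 = -0.2128 ≈ -0.21
d₂ = d₁ − σ√T = -0.2128 − 0.2194 = -0.4322 ≈ -0.43
e^(−rT) = e^(−0.067·0.3333) = 0.9779
N(−d₂) = N(0.43) = 0.6664;  N(−d₁) = N(0.21) = 0.5832
P = 450·0.9779·0.6664 − 410·0.5832 = 293.2527 − 239.1120 = 54.1407

$54.14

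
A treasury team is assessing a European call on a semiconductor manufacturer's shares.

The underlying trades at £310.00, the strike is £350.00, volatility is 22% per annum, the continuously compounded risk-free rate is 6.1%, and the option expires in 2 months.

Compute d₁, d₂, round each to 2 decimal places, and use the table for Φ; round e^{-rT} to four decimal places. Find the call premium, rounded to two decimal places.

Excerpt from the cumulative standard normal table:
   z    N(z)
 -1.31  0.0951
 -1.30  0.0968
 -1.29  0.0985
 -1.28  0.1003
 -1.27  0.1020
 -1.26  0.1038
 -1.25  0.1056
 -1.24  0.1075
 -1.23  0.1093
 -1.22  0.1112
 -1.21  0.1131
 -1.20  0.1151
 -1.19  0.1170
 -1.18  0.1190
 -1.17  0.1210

£1.52

T = 0.1667;  σ√T = 0.0898
d₁ = [ln(310/350) + (0.061 + 0.22²/2)·0.1667] / 0.0898 = [-0.1214 + 0.0142] / 0.0898 = -1.1931 which rounds to -1.19
d₂ = d₁ − σ√T = -1.1931 − 0.0898 = -1.2829 which rounds to -1.28
exp(−rT) = exp(−0.061·0.1667) = 0.9899
C = 310·N(-1.19) − 350·0.9899·N(-1.28) = 310·0.1170 − 350·0.9899·0.1003 = 36.2700 − 34.7504 = 1.5196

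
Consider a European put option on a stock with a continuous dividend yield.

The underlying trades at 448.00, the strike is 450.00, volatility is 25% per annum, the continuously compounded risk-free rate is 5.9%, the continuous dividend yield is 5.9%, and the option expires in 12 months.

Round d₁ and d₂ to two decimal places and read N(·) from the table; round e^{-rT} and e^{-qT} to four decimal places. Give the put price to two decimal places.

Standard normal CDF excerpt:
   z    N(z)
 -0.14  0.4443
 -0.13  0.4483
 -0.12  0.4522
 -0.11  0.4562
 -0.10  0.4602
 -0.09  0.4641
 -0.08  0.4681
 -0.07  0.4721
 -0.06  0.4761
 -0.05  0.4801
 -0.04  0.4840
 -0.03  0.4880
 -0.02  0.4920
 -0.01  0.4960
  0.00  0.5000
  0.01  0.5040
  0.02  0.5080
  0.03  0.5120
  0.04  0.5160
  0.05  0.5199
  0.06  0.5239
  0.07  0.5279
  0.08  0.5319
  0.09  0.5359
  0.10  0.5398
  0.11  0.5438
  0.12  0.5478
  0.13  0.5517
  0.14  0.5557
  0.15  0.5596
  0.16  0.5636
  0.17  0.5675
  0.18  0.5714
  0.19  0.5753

43.07

σ√T = 0.25·√1 = 0.2500
d₁ = [ln(448/450) + (0.059 − 0.059 + 0.25²/2)·1] / 0.2500 = [-0.0045 + 0.0312] / 0.2500 = 0.1072 which rounds to 0.11
d₂ = d₁ − σ√T = 0.1072 − 0.2500 = -0.1428 which rounds to -0.14
e^(−qT) = e^(−0.059·1) = 0.9427;  e^(−rT) = e^(−0.059·1) = 0.9427
N(−d₂) = N(0.14) = 0.5557;  N(−d₁) = N(-0.11) = 0.4562
P = 450·0.9427·0.5557 − 448·0.9427·0.4562 = 235.7363 − 192.6668 = 43.0695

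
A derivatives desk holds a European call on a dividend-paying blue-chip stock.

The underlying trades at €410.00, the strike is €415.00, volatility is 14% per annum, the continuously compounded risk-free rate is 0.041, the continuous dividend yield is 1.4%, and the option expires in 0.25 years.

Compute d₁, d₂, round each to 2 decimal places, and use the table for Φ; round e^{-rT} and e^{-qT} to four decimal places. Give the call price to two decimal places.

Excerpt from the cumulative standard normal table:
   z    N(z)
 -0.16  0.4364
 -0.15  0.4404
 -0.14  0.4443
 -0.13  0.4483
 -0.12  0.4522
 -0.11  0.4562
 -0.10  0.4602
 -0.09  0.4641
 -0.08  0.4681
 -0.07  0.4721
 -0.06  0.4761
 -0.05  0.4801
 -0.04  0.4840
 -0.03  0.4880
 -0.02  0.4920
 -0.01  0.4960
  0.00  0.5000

σ√T = 0.14 × 0.5000 = 0.0700
d₁ = [ln(410/415) + (0.041 − 0.014 + 0.14²/2)·0.25] / 0.0700 = [-0.0121 + 0.0092] / 0.0700 = -0.0417 which rounds to -0.04
d₂ = d₁ − σ√T = -0.0417 − 0.0700 = -0.1117 which rounds to -0.11
exp(−qT) = exp(−0.014·0.25) = 0.9965;  exp(−rT) = exp(−0.041·0.25) = 0.9898
N(d₁) = N(-0.04) = 0.4840;  N(d₂) = N(-0.11) = 0.4562
C = 410·0.9965·0.4840 − 415·0.9898·0.4562 = 197.7455 − 187.3919 = 10.3536

€10.35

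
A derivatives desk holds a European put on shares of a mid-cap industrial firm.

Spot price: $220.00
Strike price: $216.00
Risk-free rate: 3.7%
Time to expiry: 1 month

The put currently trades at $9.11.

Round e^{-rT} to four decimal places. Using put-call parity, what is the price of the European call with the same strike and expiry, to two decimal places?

e^(−rT) = e^(−0.037·0.08333) = 0.9969
Put-call parity: C − P = S − K·e^(−rT) = 220 − 216·0.9969 = 220 − 215.3304 = 4.6696
C = P + (C − P) = 9.11 + (4.6696) = 13.7796

$13.78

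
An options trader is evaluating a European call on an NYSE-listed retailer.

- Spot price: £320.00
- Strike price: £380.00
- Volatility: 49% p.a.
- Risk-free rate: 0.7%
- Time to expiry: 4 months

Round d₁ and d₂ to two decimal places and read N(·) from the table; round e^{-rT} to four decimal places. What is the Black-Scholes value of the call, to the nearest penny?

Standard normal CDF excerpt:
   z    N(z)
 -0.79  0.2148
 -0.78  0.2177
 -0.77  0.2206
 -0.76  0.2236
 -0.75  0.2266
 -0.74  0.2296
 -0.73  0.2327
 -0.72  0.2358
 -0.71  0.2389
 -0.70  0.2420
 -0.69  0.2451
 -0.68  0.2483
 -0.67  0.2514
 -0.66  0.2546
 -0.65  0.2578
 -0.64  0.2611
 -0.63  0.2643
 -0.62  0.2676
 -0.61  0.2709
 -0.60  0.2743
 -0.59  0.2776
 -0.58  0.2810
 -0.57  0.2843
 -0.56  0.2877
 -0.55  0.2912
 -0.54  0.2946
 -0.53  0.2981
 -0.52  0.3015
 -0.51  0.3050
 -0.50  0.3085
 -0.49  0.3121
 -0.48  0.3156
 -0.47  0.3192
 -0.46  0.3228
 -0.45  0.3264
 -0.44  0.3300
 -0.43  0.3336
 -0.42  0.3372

£16.25

σ√T = 0.49 × 0.5774 = 0.2829
d₁ = [ln(320/380) + (0.007 + 0.49²/2)·0.3333] / 0.2829 = [-0.1719 + 0.0423] / 0.2829 = -0.4578 → -0.46
d₂ = d₁ − σ√T = -0.4578 − 0.2829 = -0.7407 → -0.74
e^(−rT) = e^(−0.007·0.3333) = 0.9977
N(d₁) = N(-0.46) = 0.3228;  N(d₂) = N(-0.74) = 0.2296
C = 320·0.3228 − 380·0.9977·0.2296 = 103.2960 − 87.0473 = 16.2487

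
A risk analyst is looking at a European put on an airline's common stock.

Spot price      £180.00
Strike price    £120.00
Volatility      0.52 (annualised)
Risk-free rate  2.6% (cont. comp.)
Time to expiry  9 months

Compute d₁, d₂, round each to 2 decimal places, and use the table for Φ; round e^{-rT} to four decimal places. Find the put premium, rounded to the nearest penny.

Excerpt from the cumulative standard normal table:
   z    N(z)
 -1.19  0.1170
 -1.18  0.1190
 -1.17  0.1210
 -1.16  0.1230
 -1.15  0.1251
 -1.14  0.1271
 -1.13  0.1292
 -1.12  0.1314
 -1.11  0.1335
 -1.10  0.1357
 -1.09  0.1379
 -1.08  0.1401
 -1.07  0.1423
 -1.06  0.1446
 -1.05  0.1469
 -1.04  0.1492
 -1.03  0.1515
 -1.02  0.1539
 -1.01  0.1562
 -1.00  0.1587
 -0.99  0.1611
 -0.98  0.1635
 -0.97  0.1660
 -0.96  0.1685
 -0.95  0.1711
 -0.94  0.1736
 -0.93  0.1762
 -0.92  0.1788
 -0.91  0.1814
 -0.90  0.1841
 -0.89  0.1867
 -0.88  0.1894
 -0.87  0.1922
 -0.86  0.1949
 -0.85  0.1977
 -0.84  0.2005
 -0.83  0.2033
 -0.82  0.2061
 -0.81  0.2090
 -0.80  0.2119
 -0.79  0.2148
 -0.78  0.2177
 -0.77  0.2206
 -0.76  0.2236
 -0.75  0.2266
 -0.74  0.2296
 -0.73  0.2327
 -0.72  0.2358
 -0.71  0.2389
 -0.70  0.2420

σ√T = 0.52 × 0.8660 = 0.4503
ln(S/K) + (r + σ²/2)T = ln(180/120) + (0.026 + 0.52²/2)·0.75 = 0.4055 + 0.1209 = 0.5264
d₁ = 0.5264 / 0.4503 = 1.1688 ≈ 1.17
d₂ = d₁ − σ√T = 1.1688 − 0.4503 = 0.7185 ≈ 0.72
e^(−rT) = e^(−0.026·0.75) = 0.9807
N(−d₂) = N(-0.72) = 0.2358;  N(−d₁) = N(-1.17) = 0.1210
P = 120·0.9807·0.2358 − 180·0.1210 = 27.7499 − 21.7800 = 5.9699

£5.97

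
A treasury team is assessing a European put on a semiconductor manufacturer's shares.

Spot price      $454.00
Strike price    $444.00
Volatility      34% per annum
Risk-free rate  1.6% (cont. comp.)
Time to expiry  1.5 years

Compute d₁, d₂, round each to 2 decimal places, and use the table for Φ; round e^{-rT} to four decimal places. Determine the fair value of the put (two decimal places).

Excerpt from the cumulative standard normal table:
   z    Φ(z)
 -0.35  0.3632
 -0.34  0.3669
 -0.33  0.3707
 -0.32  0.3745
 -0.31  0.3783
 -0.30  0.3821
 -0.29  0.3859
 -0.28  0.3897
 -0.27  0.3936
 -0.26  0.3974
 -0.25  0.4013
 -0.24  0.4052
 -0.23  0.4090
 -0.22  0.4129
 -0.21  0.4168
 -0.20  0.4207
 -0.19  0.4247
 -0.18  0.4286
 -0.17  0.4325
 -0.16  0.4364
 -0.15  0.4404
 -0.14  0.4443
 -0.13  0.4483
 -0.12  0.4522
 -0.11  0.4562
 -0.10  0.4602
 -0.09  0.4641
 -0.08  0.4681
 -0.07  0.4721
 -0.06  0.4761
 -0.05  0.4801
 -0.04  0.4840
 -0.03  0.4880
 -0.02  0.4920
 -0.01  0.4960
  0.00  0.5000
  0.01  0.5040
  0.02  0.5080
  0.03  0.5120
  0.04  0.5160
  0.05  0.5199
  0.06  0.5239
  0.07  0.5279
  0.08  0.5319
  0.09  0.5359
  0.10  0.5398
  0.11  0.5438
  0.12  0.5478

$63.97

T = 1.5;  σ√T = 0.4164
d₁ = [ln(454/444) + (0.016 + ½·0.34²)·1.5] / (σ√T) = (0.0223 + 0.1107) / 0.4164 = 0.3193 which rounds to 0.32
d₂ = 0.3193 − 0.4164 = -0.0971 which rounds to -0.10
exp(−rT) = exp(−0.016·1.5) = 0.9763
P = 444·0.9763·N(0.10) − 454·N(-0.32) = 444·0.9763·0.5398 − 454·0.3745 = 233.9910 − 170.0230 = 63.9680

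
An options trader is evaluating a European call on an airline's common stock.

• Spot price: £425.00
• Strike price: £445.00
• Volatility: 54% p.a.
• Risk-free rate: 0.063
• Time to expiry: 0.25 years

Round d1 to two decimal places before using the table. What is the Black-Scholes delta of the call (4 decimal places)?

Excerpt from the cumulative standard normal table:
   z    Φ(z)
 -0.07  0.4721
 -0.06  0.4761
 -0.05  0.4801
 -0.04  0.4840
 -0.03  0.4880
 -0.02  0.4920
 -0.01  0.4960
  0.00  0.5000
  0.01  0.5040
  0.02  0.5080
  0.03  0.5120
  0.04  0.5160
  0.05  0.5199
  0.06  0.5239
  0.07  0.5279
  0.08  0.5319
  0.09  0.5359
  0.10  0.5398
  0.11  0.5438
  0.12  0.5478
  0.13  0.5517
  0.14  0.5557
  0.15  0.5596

σ√T = 0.54·√0.25 = 0.2700
d₁ = [ln(425/445) + (0.063 + 0.54²/2)·0.25] / 0.2700 = [-0.0460 + 0.0522] / 0.2700 = 0.0230 ≈ 0.02
N(d₁) = N(0.02) = 0.5080
Δ_call = N(d₁) = 0.5080

0.5080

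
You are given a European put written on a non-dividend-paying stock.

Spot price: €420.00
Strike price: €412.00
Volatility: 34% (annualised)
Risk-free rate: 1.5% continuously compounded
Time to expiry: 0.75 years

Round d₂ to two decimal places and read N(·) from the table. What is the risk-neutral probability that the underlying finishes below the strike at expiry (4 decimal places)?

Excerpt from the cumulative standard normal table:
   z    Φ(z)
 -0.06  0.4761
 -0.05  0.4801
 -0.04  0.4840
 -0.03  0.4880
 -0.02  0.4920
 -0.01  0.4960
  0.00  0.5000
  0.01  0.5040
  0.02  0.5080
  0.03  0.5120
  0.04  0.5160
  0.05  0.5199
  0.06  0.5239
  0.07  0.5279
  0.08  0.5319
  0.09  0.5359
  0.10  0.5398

σ√T = 0.34 × 0.8660 = 0.2944
d₁ = [ln(420/412) + (0.015 + 0.34²/2)·0.75] / 0.2944 = [0.0192 + 0.0546] / 0.2944 = 0.2507 → 0.25
d₂ = d₁ − σ√T = 0.2507 − 0.2944 = -0.0437 → -0.04
Risk-neutral Pr[S_T < K] = N(−d₂) = N(0.04) = 0.5160

0.5160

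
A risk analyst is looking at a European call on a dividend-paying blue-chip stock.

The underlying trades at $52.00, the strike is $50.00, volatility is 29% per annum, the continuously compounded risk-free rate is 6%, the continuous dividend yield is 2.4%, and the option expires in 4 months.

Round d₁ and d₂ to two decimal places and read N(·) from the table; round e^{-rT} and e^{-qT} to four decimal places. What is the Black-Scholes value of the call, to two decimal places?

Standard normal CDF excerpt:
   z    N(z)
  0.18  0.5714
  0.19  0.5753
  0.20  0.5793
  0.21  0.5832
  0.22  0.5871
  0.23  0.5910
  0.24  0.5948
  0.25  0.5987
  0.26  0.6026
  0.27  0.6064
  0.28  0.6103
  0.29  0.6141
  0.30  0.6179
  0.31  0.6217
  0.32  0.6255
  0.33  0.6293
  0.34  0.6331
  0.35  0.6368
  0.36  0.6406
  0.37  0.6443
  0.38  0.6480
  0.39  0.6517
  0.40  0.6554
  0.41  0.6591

σ√T = 0.29 × 0.5774 = 0.1674
d₁ = [ln(52/50) + (0.06 − 0.024 + 0.29²/2)·0.3333] / 0.1674 = [0.0392 + 0.0260] / 0.1674 = 0.3896 ≈ 0.39
d₂ = d₁ − σ√T = 0.3896 − 0.1674 = 0.2222 ≈ 0.22
e^(−qT) = e^(−0.024·0.3333) = 0.9920;  e^(−rT) = e^(−0.06·0.3333) = 0.9802
N(d₁) = N(0.39) = 0.6517;  N(d₂) = N(0.22) = 0.5871
C = 52·0.9920·0.6517 − 50·0.9802·0.5871 = 33.6173 − 28.7738 = 4.8435

$4.84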